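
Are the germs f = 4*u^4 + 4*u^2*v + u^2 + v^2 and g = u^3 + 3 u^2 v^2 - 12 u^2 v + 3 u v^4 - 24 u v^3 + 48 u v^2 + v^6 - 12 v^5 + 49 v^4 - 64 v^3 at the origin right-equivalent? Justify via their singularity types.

No.

The Hessian of f at 0 has rank 2. Corank 0: nondegenerate Morse point, so A_1. The Hessian of g at 0 has rank 0. Corank 2; j^3 = (u - 4*v)^3 is a perfect cube, so E-series; the 4-jet and mu = 6 give E_6. f is A_1 but g is E_6, hence not right-equivalent.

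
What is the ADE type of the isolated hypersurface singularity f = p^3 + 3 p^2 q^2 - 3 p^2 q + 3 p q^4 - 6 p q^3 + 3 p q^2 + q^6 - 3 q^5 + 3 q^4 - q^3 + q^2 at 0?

A_2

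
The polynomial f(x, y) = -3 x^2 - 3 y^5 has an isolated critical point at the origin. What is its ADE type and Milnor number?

The Hessian of f at 0 is [[-6, 0], [0, 0]] with rank 1, so corank 1. A Groebner basis of the Jacobian ideal J(f) in C{x,y} is {y^4, x}; counting standard monomials gives mu = 4. Corank 1: A-series; mu = 4 gives A_4.

Type A_4, Milnor number mu = 4.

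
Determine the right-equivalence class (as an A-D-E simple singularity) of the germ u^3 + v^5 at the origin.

E8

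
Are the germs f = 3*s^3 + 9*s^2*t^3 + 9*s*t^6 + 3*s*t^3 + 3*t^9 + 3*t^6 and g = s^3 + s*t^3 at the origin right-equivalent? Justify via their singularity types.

Yes.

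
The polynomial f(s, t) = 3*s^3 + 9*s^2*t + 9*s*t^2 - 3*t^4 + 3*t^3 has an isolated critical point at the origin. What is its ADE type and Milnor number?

Type E6, Milnor number mu = 6.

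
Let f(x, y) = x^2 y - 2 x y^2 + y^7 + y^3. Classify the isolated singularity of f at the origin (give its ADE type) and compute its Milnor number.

Type D_{8}, Milnor number mu = 8.

The Hessian of f at 0 has rank 0. Corank 2; j^3 = y*(x - y)^2 has shape L^2 M (L != M), so D-series; mu = 8 gives D_8.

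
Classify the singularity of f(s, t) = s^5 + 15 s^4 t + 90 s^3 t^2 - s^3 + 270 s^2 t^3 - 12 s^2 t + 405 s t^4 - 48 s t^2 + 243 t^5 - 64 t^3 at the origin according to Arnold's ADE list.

E8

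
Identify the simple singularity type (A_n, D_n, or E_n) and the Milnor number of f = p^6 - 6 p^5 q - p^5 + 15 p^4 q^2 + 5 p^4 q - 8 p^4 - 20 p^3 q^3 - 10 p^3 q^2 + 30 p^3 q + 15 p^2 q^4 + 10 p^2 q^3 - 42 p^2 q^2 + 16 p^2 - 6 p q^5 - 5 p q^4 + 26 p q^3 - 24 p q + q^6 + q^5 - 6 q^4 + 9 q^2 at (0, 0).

Type A_4, Milnor number mu = 4.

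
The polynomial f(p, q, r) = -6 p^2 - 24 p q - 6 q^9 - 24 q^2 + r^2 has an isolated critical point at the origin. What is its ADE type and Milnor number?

Type A_{8}, Milnor number mu = 8.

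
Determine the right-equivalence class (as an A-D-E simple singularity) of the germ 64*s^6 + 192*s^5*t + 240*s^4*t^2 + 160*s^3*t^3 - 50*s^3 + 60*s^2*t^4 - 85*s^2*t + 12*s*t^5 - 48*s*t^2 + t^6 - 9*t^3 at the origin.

D7

The Hessian of f at 0 has rank 0. Corank 2; j^3 = -(2*s + t)*(5*s + 3*t)^2 has shape L^2 M (L != M), so D-series; mu = 7 gives D_7.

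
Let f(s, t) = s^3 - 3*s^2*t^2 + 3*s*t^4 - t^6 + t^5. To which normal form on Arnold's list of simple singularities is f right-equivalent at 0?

The Hessian of f at 0 has rank 0. Corank 2; j^3 = s^3 is a perfect cube, so E-series; the 5-jet and mu = 8 give E_8.

E_{8}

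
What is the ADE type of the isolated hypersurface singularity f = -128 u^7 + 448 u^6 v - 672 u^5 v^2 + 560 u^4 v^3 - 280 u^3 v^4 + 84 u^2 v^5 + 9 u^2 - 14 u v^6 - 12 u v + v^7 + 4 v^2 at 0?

The Hessian of f at 0 has rank 1. Corank 1: A-series; mu = 6 gives A_6.

A6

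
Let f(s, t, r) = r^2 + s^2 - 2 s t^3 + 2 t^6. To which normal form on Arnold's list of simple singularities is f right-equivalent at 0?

The Hessian of f at 0 has rank 2. Corank 1: A-series; mu = 5 gives A_5.

A5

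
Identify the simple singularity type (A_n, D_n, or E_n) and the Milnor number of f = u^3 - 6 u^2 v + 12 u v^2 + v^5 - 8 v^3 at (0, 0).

Type E_{8}, Milnor number mu = 8.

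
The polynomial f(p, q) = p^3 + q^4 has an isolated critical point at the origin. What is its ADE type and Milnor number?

Type E6, Milnor number mu = 6.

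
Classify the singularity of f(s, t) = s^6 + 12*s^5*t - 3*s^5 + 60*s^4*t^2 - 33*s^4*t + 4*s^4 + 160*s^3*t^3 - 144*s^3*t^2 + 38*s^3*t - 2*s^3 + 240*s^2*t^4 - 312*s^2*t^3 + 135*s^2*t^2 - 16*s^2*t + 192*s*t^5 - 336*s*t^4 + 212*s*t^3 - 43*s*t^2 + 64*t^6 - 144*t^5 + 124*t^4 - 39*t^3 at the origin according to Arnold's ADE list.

D4

The Hessian of f at 0 has rank 0. Corank 2; j^3 = -(s + 3*t)*(2*s^2 + 10*s*t + 13*t^2) splits into three distinct lines over C (the quadratic factor has nonzero discriminant), so D_4.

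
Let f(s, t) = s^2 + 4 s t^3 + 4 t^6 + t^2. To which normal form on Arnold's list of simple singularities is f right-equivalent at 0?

A_{1}

The Hessian of f at 0 has rank 2. Corank 0: nondegenerate Morse point, so A_1.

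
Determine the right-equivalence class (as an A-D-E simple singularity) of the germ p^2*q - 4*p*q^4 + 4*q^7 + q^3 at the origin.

D_4

The Hessian of f at 0 has rank 0. Corank 2; j^3 = q*(p^2 + q^2) splits into three distinct lines over C (the quadratic factor has nonzero discriminant), so D_4.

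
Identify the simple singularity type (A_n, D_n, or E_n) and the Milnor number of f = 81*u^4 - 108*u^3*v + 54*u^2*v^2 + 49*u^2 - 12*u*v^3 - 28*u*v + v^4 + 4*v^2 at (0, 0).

Type A_{3}, Milnor number mu = 3.

The Hessian of f at 0 has rank 1. Corank 1: A-series; mu = 3 gives A_3.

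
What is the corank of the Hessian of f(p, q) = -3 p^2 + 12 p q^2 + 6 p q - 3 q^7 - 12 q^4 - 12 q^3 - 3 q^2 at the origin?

Hessian at 0 has rank 1.

1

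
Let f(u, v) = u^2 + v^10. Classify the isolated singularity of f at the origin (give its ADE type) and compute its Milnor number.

Type A_9, Milnor number mu = 9.

The Hessian of f at 0 has rank 1. Corank 1: A-series; mu = 9 gives A_9.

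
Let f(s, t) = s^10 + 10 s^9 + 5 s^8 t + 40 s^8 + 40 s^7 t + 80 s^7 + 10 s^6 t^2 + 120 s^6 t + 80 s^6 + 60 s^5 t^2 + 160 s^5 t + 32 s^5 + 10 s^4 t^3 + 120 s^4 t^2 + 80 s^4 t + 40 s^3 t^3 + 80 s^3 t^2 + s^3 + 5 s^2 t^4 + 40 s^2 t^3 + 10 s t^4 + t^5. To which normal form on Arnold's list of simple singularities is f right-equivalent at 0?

E_8

The Hessian of f at 0 is [[0, 0], [0, 0]] with rank 0, so corank 2. A Groebner basis of the Jacobian ideal J(f) in C{s,t} is {t^5, s*t^3 + t^4/8, s^2}; counting standard monomials gives mu = 8. Corank 2; j^3 = s^3 is a perfect cube, so E-series; the 5-jet and mu = 8 give E_8.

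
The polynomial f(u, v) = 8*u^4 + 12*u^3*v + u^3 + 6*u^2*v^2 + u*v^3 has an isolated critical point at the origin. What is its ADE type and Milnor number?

Type E_{7}, Milnor number mu = 7.

The Hessian of f at 0 is [[0, 0], [0, 0]] with rank 0, so corank 2. A Groebner basis of the Jacobian ideal J(f) in C{u,v} is {3*u^2/4 + v^4 + v^3/4, u^3, u^2*v - u^2/4 - v^3/12, u^2 + u*v^2 + v^3/3}; counting standard monomials gives mu = 7. Corank 2; j^3 = u^3 is a perfect cube, so E-series; the 4-jet and mu = 7 give E_7.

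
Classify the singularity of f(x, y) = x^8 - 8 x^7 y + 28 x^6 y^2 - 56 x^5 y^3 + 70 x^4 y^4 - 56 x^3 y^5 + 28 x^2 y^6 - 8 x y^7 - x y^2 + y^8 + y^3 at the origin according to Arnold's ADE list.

D_{9}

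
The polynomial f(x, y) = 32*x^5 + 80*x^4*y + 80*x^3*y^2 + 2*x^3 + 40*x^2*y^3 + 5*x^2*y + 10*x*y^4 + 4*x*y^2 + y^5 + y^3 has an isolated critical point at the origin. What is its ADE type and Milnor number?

Type D_6, Milnor number mu = 6.

The Hessian of f at 0 is [[0, 0], [0, 0]] with rank 0, so corank 2. A Groebner basis of the Jacobian ideal J(f) in C{x,y} is {x*y/10 + y^4 + y^2/10, x*y^2 + y^3, x^2 + 3*x*y/2 + y^2/2}; counting standard monomials gives mu = 6. Corank 2; j^3 = (x + y)^2*(2*x + y) has shape L^2 M (L != M), so D-series; mu = 6 gives D_6.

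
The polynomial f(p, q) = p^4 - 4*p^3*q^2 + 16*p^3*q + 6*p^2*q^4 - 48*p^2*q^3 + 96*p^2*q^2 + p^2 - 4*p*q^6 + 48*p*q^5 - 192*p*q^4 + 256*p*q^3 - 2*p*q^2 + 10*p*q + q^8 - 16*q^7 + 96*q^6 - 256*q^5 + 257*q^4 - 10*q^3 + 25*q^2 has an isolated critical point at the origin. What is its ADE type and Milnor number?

Type A_{3}, Milnor number mu = 3.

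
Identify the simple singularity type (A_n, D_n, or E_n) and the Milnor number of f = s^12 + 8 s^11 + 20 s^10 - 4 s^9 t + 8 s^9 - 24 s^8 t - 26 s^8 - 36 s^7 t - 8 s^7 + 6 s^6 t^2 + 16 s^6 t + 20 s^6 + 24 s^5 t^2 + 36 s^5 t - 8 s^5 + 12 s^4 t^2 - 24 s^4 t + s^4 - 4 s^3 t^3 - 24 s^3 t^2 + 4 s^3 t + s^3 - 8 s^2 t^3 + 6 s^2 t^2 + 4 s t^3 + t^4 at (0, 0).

The Hessian of f at 0 is [[0, 0], [0, 0]] with rank 0, so corank 2. A Groebner basis of the Jacobian ideal J(f) in C{s,t} is {t^4, s*t^2 + t^3/3, s^2}; counting standard monomials gives mu = 6. Corank 2; j^3 = s^3 is a perfect cube, so E-series; the 4-jet and mu = 6 give E_6.

Type E_{6}, Milnor number mu = 6.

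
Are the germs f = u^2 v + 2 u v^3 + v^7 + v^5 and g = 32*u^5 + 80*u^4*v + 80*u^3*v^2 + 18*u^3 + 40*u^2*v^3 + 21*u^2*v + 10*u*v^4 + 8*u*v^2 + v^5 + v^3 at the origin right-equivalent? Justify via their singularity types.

No.

The Hessian of f at 0 has rank 0. Corank 2; j^3 = u^2*v has shape L^2 M (L != M), so D-series; mu = 8 gives D_8. The Hessian of g at 0 has rank 0. Corank 2; j^3 = (2*u + v)*(3*u + v)^2 has shape L^2 M (L != M), so D-series; mu = 6 gives D_6. f is D_8 but g is D_6, hence not right-equivalent.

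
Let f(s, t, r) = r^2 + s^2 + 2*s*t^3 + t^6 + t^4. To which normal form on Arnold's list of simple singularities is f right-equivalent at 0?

A3

The Hessian of f at 0 is [[2, 0, 0], [0, 0, 0], [0, 0, 2]] with rank 2, so corank 1. A Groebner basis of the Jacobian ideal J(f) in C{s,t,r} is {t^3, s, r}; counting standard monomials gives mu = 3. Corank 1: A-series; mu = 3 gives A_3.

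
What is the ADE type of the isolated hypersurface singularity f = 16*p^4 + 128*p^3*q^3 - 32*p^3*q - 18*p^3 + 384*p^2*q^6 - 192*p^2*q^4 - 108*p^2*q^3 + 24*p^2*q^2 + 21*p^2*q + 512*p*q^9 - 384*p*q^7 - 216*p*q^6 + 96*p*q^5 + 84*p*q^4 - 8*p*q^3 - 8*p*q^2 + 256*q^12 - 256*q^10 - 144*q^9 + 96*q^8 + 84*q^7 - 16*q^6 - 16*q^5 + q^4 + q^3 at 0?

D_{5}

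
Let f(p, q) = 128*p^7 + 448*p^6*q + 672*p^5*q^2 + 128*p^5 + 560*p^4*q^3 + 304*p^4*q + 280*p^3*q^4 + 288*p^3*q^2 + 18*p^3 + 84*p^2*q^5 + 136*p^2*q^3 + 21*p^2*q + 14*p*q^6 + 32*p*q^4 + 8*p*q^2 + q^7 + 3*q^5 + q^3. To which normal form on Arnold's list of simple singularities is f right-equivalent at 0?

D6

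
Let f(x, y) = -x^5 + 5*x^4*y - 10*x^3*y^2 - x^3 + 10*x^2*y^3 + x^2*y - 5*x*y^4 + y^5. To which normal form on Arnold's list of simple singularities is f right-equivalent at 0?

D_6

The Hessian of f at 0 has rank 0. Corank 2; j^3 = -x^2*(x - y) has shape L^2 M (L != M), so D-series; mu = 6 gives D_6.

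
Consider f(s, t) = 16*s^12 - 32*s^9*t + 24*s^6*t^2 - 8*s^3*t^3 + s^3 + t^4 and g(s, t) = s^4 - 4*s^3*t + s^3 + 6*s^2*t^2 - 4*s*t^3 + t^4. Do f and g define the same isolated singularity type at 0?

Yes.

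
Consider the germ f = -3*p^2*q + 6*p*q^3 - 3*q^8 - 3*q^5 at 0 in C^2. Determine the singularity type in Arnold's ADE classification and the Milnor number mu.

The Hessian of f at 0 has rank 0. Corank 2; j^3 = -3*p^2*q has shape L^2 M (L != M), so D-series; mu = 9 gives D_9.

Type D9, Milnor number mu = 9.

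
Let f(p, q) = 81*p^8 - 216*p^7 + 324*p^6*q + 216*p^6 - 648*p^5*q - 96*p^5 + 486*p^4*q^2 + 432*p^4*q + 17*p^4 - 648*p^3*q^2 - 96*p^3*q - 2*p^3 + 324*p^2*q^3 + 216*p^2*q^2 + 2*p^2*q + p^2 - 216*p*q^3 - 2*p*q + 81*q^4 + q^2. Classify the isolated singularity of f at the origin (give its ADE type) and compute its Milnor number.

Type A3, Milnor number mu = 3.

The Hessian of f at 0 is [[2, -2], [-2, 2]] with rank 1, so corank 1. A Groebner basis of the Jacobian ideal J(f) in C{p,q} is {p^2 - p + q, p*q - p + q, -p + q^2 + q}; counting standard monomials gives mu = 3. Corank 1: A-series; mu = 3 gives A_3.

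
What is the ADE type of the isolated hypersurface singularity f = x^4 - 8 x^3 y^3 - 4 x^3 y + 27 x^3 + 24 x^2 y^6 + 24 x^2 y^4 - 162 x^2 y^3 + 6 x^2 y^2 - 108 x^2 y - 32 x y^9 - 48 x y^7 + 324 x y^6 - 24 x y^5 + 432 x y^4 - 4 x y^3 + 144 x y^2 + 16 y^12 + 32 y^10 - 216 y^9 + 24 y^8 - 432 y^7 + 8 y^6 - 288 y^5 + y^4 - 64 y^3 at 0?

E6

The Hessian of f at 0 has rank 0. Corank 2; j^3 = (3*x - 4*y)^3 is a perfect cube, so E-series; the 4-jet and mu = 6 give E_6.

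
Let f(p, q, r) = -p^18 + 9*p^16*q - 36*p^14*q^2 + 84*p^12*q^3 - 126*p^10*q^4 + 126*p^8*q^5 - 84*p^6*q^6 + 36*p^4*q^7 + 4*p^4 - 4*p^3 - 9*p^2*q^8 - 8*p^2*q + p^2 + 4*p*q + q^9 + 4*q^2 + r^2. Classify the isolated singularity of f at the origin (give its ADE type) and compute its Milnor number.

Type A8, Milnor number mu = 8.

The Hessian of f at 0 has rank 2. Corank 1: A-series; mu = 8 gives A_8.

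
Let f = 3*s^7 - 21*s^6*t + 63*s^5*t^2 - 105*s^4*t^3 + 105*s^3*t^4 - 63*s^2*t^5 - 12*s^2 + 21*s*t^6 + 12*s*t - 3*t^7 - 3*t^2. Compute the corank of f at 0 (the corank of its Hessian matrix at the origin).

1

Hessian at 0 has rank 1.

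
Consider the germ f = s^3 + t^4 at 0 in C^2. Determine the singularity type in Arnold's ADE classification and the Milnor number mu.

Type E_{6}, Milnor number mu = 6.

The Hessian of f at 0 is [[0, 0], [0, 0]] with rank 0, so corank 2. A Groebner basis of the Jacobian ideal J(f) in C{s,t} is {t^3, s^2}; counting standard monomials gives mu = 6. Corank 2; j^3 = s^3 is a perfect cube, so E-series; the 4-jet and mu = 6 give E_6.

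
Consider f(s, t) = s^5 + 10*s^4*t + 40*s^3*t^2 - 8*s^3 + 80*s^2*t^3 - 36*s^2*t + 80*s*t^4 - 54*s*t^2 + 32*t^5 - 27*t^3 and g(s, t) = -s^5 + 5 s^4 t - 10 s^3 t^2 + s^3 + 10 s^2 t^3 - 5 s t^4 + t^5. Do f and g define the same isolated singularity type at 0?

Yes.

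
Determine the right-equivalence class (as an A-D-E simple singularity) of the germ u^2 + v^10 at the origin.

The Hessian of f at 0 has rank 1. Corank 1: A-series; mu = 9 gives A_9.

A_{9}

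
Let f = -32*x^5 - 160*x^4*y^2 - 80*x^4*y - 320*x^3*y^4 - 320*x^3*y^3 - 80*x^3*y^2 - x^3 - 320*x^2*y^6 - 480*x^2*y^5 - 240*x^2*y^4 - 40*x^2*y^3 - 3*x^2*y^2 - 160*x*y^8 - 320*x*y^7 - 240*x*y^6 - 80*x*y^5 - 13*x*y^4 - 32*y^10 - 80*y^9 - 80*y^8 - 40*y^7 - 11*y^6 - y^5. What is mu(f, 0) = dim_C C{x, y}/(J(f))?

8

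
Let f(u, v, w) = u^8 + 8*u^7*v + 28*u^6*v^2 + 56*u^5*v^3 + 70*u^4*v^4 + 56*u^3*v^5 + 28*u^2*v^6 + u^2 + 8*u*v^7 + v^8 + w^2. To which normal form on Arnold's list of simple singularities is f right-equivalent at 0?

A_{7}

The Hessian of f at 0 has rank 2. Corank 1: A-series; mu = 7 gives A_7.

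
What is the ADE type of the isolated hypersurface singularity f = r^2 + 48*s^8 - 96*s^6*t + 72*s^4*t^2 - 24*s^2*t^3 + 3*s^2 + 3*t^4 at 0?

The Hessian of f at 0 has rank 2. Corank 1: A-series; mu = 3 gives A_3.

A_{3}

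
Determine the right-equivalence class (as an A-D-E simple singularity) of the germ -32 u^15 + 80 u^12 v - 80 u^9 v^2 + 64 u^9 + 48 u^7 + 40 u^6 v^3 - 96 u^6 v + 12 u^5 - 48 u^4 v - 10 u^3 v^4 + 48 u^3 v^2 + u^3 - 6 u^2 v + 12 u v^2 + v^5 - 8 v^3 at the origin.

E_8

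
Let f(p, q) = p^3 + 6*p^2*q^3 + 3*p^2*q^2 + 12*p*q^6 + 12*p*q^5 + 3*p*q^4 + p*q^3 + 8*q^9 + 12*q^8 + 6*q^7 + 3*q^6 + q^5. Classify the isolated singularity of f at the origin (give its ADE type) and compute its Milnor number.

Type E7, Milnor number mu = 7.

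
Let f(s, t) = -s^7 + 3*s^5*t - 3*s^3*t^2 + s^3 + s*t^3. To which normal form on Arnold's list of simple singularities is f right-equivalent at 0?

E_{7}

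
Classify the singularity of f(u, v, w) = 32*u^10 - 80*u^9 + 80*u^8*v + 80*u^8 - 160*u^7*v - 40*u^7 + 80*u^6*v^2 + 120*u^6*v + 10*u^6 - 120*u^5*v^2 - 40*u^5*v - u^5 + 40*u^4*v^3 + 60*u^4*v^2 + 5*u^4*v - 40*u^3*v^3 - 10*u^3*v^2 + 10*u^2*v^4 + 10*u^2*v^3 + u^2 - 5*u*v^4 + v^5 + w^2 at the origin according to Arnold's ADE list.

A_{4}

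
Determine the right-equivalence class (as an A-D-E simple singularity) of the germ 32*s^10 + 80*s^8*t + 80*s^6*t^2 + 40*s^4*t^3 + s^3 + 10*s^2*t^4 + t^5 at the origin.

E_8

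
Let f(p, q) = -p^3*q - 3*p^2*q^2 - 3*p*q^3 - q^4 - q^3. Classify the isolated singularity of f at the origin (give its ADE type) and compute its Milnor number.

Type E_{7}, Milnor number mu = 7.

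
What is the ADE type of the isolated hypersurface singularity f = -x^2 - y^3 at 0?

The Hessian of f at 0 is [[-2, 0], [0, 0]] with rank 1, so corank 1. A Groebner basis of the Jacobian ideal J(f) in C{x,y} is {y^2, x}; counting standard monomials gives mu = 2. Corank 1: A-series; mu = 2 gives A_2.

A_{2}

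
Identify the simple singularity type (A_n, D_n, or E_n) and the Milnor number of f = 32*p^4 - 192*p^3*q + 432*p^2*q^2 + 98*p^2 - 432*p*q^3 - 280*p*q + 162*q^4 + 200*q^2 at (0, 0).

The Hessian of f at 0 is [[196, -280], [-280, 400]] with rank 1, so corank 1. A Groebner basis of the Jacobian ideal J(f) in C{p,q} is {q^3, p - 10*q/7}; counting standard monomials gives mu = 3. Corank 1: A-series; mu = 3 gives A_3.

Type A_3, Milnor number mu = 3.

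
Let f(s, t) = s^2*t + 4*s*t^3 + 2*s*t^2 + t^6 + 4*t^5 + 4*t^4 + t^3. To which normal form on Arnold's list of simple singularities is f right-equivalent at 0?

The Hessian of f at 0 is [[0, 0], [0, 0]] with rank 0, so corank 2. A Groebner basis of the Jacobian ideal J(f) in C{s,t} is {s^3 - 2*s^2 - 7*s*t^2 - s*t + t^2, s^2*t + 2*s^2/3 + 10*s*t^2/3 + s*t/6 - t^2/2, s*t/2 + t^3 + t^2/2}; counting standard monomials gives mu = 7. Corank 2; j^3 = t*(s + t)^2 has shape L^2 M (L != M), so D-series; mu = 7 gives D_7.

D7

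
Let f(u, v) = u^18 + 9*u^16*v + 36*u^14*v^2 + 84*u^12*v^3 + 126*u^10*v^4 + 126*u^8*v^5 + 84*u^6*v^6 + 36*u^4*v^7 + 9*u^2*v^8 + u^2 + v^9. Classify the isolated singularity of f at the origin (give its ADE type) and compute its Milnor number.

Type A8, Milnor number mu = 8.

The Hessian of f at 0 is [[2, 0], [0, 0]] with rank 1, so corank 1. A Groebner basis of the Jacobian ideal J(f) in C{u,v} is {v^8, u}; counting standard monomials gives mu = 8. Corank 1: A-series; mu = 8 gives A_8.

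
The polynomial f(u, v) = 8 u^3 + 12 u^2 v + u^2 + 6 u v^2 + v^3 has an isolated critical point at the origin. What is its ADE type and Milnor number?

Type A2, Milnor number mu = 2.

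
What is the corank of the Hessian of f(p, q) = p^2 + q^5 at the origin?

The Hessian at 0 is [[2, 0], [0, 0]] of rank 1; hence corank 1.

1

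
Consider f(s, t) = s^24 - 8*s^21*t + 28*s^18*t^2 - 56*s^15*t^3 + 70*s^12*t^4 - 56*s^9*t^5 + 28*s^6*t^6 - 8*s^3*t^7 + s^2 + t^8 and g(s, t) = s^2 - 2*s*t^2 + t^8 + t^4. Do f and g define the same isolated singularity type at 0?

Yes.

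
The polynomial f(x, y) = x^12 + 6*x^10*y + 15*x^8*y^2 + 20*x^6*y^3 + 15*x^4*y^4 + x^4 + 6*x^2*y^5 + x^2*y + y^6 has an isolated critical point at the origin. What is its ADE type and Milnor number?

The Hessian of f at 0 is [[0, 0], [0, 0]] with rank 0, so corank 2. A Groebner basis of the Jacobian ideal J(f) in C{x,y} is {x^2/6 + y^5, x^3, x*y}; counting standard monomials gives mu = 7. Corank 2; j^3 = x^2*y has shape L^2 M (L != M), so D-series; mu = 7 gives D_7.

Type D7, Milnor number mu = 7.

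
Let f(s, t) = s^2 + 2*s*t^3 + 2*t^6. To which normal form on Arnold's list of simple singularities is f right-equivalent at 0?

The Hessian of f at 0 has rank 1. Corank 1: A-series; mu = 5 gives A_5.

A_5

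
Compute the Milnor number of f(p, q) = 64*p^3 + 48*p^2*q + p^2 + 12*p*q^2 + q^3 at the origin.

The Hessian of f at 0 has rank 1. Corank 1: A-series; mu = 2 gives A_2.

2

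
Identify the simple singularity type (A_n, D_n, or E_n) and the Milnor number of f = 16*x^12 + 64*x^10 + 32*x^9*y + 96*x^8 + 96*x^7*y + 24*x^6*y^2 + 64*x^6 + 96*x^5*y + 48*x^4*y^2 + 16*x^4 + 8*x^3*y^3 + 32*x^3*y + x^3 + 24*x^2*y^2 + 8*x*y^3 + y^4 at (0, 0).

Type E6, Milnor number mu = 6.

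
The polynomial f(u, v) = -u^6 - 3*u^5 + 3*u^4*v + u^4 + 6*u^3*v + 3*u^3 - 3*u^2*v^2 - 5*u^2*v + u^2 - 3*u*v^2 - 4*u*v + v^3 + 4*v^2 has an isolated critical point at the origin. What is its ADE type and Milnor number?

The Hessian of f at 0 is [[2, -4], [-4, 8]] with rank 1, so corank 1. A Groebner basis of the Jacobian ideal J(f) in C{u,v} is {v^2, u - 2*v}; counting standard monomials gives mu = 2. Corank 1: A-series; mu = 2 gives A_2.

Type A_{2}, Milnor number mu = 2.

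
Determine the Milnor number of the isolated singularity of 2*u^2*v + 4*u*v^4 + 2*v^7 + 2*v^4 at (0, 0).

5

The Hessian of f at 0 has rank 0. Corank 2; j^3 = 2*u^2*v has shape L^2 M (L != M), so D-series; mu = 5 gives D_5.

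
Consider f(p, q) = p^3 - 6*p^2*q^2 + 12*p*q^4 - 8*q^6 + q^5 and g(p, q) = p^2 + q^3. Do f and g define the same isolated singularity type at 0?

No.

The Hessian of f at 0 is [[0, 0], [0, 0]] with rank 0, so corank 2. A Groebner basis of the Jacobian ideal J(f) in C{p,q} is {q^4, p^3, -p^2/4 + p*q^2}; counting standard monomials gives mu = 8. Corank 2; j^3 = p^3 is a perfect cube, so E-series; the 5-jet and mu = 8 give E_8. The Hessian of g at 0 is [[2, 0], [0, 0]] with rank 1, so corank 1. A Groebner basis of the Jacobian ideal J(g) in C{p,q} is {q^2, p}; counting standard monomials gives mu = 2. Corank 1: A-series; mu = 2 gives A_2. f is E_8 but g is A_2, hence not right-equivalent.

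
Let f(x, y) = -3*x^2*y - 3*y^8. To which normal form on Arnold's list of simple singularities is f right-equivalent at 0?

D_9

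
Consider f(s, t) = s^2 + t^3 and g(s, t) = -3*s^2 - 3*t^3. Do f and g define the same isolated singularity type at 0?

Yes.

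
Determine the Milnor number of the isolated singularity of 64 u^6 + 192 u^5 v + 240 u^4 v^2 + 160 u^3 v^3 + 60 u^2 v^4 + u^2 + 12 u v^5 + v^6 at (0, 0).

5

The Hessian of f at 0 has rank 1. Corank 1: A-series; mu = 5 gives A_5.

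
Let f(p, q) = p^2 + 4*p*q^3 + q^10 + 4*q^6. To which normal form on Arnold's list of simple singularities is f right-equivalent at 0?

A_{9}

The Hessian of f at 0 has rank 1. Corank 1: A-series; mu = 9 gives A_9.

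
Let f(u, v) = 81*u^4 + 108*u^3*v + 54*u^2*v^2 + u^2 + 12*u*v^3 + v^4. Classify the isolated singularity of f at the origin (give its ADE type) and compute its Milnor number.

Type A_{3}, Milnor number mu = 3.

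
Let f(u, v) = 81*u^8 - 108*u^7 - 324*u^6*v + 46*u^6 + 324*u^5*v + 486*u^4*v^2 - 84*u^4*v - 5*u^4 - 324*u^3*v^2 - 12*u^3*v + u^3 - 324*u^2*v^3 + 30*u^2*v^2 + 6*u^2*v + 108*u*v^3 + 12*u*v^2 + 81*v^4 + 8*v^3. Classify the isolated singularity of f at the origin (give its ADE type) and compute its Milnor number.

The Hessian of f at 0 has rank 0. Corank 2; j^3 = (u + 2*v)^3 is a perfect cube, so E-series; the 4-jet and mu = 6 give E_6.

Type E_6, Milnor number mu = 6.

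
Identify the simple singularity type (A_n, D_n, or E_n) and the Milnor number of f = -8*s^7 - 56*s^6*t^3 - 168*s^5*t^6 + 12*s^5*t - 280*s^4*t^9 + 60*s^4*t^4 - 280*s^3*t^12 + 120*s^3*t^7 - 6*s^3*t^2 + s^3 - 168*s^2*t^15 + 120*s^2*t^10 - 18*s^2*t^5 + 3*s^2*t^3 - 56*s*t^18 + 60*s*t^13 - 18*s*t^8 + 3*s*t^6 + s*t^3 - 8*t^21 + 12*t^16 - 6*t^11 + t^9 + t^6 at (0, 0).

Type E_{7}, Milnor number mu = 7.

The Hessian of f at 0 is [[0, 0], [0, 0]] with rank 0, so corank 2. A Groebner basis of the Jacobian ideal J(f) in C{s,t} is {s^3, s*t^2, 3*s^2 + t^3}; counting standard monomials gives mu = 7. Corank 2; j^3 = s^3 is a perfect cube, so E-series; the 4-jet and mu = 7 give E_7.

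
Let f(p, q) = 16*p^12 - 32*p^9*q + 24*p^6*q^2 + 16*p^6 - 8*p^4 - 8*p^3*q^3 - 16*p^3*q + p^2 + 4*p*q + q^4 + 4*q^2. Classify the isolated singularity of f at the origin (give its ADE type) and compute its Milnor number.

Type A_{3}, Milnor number mu = 3.

The Hessian of f at 0 has rank 1. Corank 1: A-series; mu = 3 gives A_3.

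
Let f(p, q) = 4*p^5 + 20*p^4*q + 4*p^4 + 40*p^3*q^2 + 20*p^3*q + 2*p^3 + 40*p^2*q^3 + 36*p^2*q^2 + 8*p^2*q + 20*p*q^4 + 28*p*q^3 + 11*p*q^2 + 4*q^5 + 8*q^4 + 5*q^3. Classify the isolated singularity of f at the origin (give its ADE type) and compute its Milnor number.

The Hessian of f at 0 is [[0, 0], [0, 0]] with rank 0, so corank 2. A Groebner basis of the Jacobian ideal J(f) in C{p,q} is {q^3, p^2 + q^2/2, p*q + q^2/2}; counting standard monomials gives mu = 4. Corank 2; j^3 = (p + q)*(2*p^2 + 6*p*q + 5*q^2) splits into three distinct lines over C (the quadratic factor has nonzero discriminant), so D_4.

Type D_4, Milnor number mu = 4.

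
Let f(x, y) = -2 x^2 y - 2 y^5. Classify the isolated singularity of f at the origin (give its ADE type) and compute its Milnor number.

Type D_6, Milnor number mu = 6.

The Hessian of f at 0 has rank 0. Corank 2; j^3 = -2*x^2*y has shape L^2 M (L != M), so D-series; mu = 6 gives D_6.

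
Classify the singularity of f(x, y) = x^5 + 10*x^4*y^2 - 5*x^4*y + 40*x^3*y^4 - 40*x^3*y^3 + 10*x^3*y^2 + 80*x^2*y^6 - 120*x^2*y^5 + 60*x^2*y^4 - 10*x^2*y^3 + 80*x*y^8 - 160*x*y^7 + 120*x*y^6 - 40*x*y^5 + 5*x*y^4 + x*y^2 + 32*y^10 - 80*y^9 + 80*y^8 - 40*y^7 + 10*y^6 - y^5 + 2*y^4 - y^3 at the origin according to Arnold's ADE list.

The Hessian of f at 0 has rank 0. Corank 2; j^3 = y^2*(x - y) has shape L^2 M (L != M), so D-series; mu = 6 gives D_6.

D_{6}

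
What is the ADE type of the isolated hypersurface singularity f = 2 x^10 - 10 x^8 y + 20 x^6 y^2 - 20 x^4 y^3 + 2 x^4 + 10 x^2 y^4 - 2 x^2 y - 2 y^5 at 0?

D6

The Hessian of f at 0 has rank 0. Corank 2; j^3 = -2*x^2*y has shape L^2 M (L != M), so D-series; mu = 6 gives D_6.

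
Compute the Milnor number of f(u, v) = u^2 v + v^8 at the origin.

The Hessian of f at 0 has rank 0. Corank 2; j^3 = u^2*v has shape L^2 M (L != M), so D-series; mu = 9 gives D_9.

9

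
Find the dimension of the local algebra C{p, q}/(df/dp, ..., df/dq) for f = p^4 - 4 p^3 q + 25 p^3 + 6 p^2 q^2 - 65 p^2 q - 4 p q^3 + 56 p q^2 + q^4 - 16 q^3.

The Hessian of f at 0 is [[0, 0], [0, 0]] with rank 0, so corank 2. A Groebner basis of the Jacobian ideal J(f) in C{p,q} is {p*q^2 - 125*p*q + 100*q^2, -625*p*q/4 + q^3 + 125*q^2, p^2 - 9*p*q/5 + 4*q^2/5}; counting standard monomials gives mu = 5. Corank 2; j^3 = (p - q)*(5*p - 4*q)^2 has shape L^2 M (L != M), so D-series; mu = 5 gives D_5.

5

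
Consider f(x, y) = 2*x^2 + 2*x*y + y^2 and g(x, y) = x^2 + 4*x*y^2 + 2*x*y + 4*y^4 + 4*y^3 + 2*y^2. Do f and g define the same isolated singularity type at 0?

Yes.

The Hessian of f at 0 is [[4, 2], [2, 2]] with rank 2, so corank 0. A Groebner basis of the Jacobian ideal J(f) in C{x,y} is {x, y}; counting standard monomials gives mu = 1. Corank 0: nondegenerate Morse point, so A_1. The Hessian of g at 0 is [[2, 2], [2, 4]] with rank 2, so corank 0. A Groebner basis of the Jacobian ideal J(g) in C{x,y} is {x, y}; counting standard monomials gives mu = 1. Corank 0: nondegenerate Morse point, so A_1. Both have type A_1, hence right-equivalent.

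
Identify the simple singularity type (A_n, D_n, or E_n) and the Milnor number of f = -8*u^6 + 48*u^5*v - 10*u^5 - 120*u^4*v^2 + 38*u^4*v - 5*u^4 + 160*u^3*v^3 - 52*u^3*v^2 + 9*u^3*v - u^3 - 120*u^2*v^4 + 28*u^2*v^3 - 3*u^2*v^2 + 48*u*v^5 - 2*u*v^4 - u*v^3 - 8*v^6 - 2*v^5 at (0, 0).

Type E_{7}, Milnor number mu = 7.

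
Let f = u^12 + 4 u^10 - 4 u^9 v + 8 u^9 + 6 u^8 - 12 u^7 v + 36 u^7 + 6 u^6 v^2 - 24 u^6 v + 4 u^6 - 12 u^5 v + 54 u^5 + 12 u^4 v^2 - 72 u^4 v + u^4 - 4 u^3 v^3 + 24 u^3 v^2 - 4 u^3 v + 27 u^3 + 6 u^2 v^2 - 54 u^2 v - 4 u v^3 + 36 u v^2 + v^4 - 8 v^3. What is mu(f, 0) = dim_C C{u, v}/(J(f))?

6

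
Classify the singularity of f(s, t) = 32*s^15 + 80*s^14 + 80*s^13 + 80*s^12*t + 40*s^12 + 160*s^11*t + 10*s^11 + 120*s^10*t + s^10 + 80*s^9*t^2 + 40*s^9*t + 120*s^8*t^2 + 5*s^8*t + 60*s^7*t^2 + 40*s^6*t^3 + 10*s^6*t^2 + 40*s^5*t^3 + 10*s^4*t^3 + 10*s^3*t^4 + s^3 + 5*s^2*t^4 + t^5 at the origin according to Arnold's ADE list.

The Hessian of f at 0 has rank 0. Corank 2; j^3 = s^3 is a perfect cube, so E-series; the 5-jet and mu = 8 give E_8.

E8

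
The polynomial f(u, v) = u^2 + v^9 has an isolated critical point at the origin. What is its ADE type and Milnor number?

Type A_{8}, Milnor number mu = 8.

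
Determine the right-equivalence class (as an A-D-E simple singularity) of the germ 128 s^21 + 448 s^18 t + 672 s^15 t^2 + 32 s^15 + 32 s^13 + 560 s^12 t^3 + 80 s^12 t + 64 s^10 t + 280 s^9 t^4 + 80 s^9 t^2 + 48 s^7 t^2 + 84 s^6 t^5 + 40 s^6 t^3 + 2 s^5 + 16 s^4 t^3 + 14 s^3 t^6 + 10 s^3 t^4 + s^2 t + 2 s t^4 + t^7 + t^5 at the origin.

The Hessian of f at 0 has rank 0. Corank 2; j^3 = s^2*t has shape L^2 M (L != M), so D-series; mu = 6 gives D_6.

D_{6}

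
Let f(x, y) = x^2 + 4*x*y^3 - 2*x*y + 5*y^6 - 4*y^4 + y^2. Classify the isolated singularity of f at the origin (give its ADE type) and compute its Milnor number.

Type A_{5}, Milnor number mu = 5.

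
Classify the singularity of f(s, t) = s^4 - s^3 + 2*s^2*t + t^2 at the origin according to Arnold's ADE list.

The Hessian of f at 0 has rank 1. Corank 1: A-series; mu = 2 gives A_2.

A_{2}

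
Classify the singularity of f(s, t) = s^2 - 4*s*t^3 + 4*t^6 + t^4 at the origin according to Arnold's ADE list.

A_3

The Hessian of f at 0 is [[2, 0], [0, 0]] with rank 1, so corank 1. A Groebner basis of the Jacobian ideal J(f) in C{s,t} is {t^3, s}; counting standard monomials gives mu = 3. Corank 1: A-series; mu = 3 gives A_3.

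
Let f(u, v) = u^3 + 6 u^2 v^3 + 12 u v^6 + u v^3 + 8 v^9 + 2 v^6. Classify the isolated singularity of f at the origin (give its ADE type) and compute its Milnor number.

Type E_{7}, Milnor number mu = 7.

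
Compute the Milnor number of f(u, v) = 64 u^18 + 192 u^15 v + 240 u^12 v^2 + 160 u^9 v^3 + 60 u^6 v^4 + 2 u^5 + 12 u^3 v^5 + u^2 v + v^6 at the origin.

7

The Hessian of f at 0 is [[0, 0], [0, 0]] with rank 0, so corank 2. A Groebner basis of the Jacobian ideal J(f) in C{u,v} is {u^2/6 + v^5, u^3, u*v}; counting standard monomials gives mu = 7. Corank 2; j^3 = u^2*v has shape L^2 M (L != M), so D-series; mu = 7 gives D_7.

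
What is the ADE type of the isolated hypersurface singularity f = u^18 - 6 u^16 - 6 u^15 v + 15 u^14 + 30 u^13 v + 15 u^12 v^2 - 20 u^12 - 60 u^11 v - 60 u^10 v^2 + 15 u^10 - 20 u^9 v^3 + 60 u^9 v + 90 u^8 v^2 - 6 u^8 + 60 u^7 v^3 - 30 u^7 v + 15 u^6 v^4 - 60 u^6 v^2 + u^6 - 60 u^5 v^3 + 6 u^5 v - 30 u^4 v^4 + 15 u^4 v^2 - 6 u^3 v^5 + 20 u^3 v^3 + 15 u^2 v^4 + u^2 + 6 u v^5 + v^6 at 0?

The Hessian of f at 0 has rank 1. Corank 1: A-series; mu = 5 gives A_5.

A_{5}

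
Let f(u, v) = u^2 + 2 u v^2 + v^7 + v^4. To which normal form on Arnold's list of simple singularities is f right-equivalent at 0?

The Hessian of f at 0 is [[2, 0], [0, 0]] with rank 1, so corank 1. A Groebner basis of the Jacobian ideal J(f) in C{u,v} is {u^3, u + v^2}; counting standard monomials gives mu = 6. Corank 1: A-series; mu = 6 gives A_6.

A_{6}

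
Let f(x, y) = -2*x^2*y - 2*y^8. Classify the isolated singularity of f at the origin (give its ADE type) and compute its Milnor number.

Type D9, Milnor number mu = 9.

The Hessian of f at 0 has rank 0. Corank 2; j^3 = -2*x^2*y has shape L^2 M (L != M), so D-series; mu = 9 gives D_9.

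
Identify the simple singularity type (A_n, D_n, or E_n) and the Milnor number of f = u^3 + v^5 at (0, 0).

The Hessian of f at 0 is [[0, 0], [0, 0]] with rank 0, so corank 2. A Groebner basis of the Jacobian ideal J(f) in C{u,v} is {v^4, u^2}; counting standard monomials gives mu = 8. Corank 2; j^3 = u^3 is a perfect cube, so E-series; the 5-jet and mu = 8 give E_8.

Type E_8, Milnor number mu = 8.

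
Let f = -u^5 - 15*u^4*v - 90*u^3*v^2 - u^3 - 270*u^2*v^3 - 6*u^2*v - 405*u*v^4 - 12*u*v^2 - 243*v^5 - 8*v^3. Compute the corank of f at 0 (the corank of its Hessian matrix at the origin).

Hessian at 0 has rank 0.

2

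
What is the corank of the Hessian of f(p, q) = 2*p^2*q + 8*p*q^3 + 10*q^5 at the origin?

2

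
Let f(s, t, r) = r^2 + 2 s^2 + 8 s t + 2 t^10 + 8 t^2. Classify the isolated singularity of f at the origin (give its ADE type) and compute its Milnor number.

Type A_9, Milnor number mu = 9.

The Hessian of f at 0 is [[4, 8, 0], [8, 16, 0], [0, 0, 2]] with rank 2, so corank 1. A Groebner basis of the Jacobian ideal J(f) in C{s,t,r} is {t^9, s + 2*t, r}; counting standard monomials gives mu = 9. Corank 1: A-series; mu = 9 gives A_9.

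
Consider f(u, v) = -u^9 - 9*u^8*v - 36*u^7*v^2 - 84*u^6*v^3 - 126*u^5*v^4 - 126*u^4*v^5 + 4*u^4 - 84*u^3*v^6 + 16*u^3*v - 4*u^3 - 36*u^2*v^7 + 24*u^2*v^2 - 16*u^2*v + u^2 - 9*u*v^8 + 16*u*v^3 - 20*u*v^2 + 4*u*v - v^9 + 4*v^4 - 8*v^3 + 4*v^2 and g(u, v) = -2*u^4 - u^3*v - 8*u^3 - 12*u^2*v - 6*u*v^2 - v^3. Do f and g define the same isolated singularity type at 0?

No.

The Hessian of f at 0 has rank 1. Corank 1: A-series; mu = 8 gives A_8. The Hessian of g at 0 has rank 0. Corank 2; j^3 = -(2*u + v)^3 is a perfect cube, so E-series; the 4-jet and mu = 7 give E_7. f is A_8 but g is E_7, hence not right-equivalent.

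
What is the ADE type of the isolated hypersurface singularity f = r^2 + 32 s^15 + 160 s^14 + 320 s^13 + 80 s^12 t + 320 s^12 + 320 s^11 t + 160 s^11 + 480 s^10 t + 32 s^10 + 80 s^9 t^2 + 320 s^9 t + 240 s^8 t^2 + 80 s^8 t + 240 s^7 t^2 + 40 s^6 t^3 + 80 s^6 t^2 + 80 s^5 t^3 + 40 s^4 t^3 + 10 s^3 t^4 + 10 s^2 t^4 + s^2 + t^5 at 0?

A_4

The Hessian of f at 0 has rank 2. Corank 1: A-series; mu = 4 gives A_4.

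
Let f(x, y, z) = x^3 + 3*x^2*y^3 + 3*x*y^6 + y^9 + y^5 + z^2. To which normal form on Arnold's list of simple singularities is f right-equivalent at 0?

The Hessian of f at 0 has rank 1. Corank 2; j^3 = x^3 is a perfect cube, so E-series; the 5-jet and mu = 8 give E_8.

E_8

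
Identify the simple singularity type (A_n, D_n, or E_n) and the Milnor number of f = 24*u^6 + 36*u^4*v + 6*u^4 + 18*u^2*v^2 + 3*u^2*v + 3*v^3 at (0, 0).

Type D_4, Milnor number mu = 4.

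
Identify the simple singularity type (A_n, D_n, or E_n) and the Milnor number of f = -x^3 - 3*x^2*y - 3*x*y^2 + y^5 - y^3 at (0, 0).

Type E_8, Milnor number mu = 8.

The Hessian of f at 0 has rank 0. Corank 2; j^3 = -(x + y)^3 is a perfect cube, so E-series; the 5-jet and mu = 8 give E_8.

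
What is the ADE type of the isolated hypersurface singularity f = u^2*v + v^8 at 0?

D_{9}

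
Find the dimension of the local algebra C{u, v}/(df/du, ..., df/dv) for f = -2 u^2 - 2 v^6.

5

The Hessian of f at 0 has rank 1. Corank 1: A-series; mu = 5 gives A_5.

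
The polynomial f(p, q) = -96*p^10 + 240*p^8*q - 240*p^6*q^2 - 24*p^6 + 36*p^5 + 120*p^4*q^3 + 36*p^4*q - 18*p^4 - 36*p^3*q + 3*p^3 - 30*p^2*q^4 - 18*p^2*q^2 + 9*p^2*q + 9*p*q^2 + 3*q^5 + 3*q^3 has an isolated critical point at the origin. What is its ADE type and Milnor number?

Type E_{8}, Milnor number mu = 8.

The Hessian of f at 0 has rank 0. Corank 2; j^3 = 3*(p + q)^3 is a perfect cube, so E-series; the 5-jet and mu = 8 give E_8.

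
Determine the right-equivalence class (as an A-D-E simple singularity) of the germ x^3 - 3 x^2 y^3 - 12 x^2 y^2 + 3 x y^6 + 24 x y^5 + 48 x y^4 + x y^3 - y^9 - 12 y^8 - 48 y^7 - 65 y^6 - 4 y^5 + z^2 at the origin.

E_7

The Hessian of f at 0 has rank 1. Corank 2; j^3 = x^3 is a perfect cube, so E-series; the 4-jet and mu = 7 give E_7.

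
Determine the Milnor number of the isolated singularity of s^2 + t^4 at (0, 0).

3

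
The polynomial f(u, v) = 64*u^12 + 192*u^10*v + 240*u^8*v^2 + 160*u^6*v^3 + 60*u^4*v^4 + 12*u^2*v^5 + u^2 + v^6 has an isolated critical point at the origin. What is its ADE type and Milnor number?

Type A_{5}, Milnor number mu = 5.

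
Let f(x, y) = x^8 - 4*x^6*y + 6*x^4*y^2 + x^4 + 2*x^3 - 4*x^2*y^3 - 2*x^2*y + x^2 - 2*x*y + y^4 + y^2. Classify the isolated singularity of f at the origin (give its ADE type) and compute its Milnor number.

Type A_3, Milnor number mu = 3.

The Hessian of f at 0 is [[2, -2], [-2, 2]] with rank 1, so corank 1. A Groebner basis of the Jacobian ideal J(f) in C{x,y} is {x^2 + x - y, x*y + x - y, x + y^2 - y}; counting standard monomials gives mu = 3. Corank 1: A-series; mu = 3 gives A_3.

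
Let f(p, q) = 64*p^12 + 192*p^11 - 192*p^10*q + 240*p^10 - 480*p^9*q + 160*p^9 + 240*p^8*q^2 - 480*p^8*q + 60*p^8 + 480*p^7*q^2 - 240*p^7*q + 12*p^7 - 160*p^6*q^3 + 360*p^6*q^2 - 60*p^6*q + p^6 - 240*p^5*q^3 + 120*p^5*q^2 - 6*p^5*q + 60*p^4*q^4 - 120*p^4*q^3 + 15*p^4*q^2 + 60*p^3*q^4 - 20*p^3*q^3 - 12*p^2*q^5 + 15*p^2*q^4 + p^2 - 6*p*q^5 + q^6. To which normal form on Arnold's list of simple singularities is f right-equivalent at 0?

A_{5}

The Hessian of f at 0 is [[2, 0], [0, 0]] with rank 1, so corank 1. A Groebner basis of the Jacobian ideal J(f) in C{p,q} is {q^5, p}; counting standard monomials gives mu = 5. Corank 1: A-series; mu = 5 gives A_5.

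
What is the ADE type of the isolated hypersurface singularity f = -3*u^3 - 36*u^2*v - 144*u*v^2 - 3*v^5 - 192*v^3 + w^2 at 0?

E8

The Hessian of f at 0 has rank 1. Corank 2; j^3 = -3*(u + 4*v)^3 is a perfect cube, so E-series; the 5-jet and mu = 8 give E_8.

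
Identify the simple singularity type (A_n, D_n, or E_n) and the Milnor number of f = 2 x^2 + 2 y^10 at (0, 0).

Type A9, Milnor number mu = 9.

The Hessian of f at 0 has rank 1. Corank 1: A-series; mu = 9 gives A_9.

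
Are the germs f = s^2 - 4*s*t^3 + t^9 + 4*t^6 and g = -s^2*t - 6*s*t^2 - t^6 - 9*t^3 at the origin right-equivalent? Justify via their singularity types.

The Hessian of f at 0 has rank 1. Corank 1: A-series; mu = 8 gives A_8. The Hessian of g at 0 has rank 0. Corank 2; j^3 = -t*(s + 3*t)^2 has shape L^2 M (L != M), so D-series; mu = 7 gives D_7. f is A_8 but g is D_7, hence not right-equivalent.

No.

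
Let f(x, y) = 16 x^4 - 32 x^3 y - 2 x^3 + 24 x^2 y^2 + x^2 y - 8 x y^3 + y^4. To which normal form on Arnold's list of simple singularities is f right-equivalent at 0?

The Hessian of f at 0 has rank 0. Corank 2; j^3 = -x^2*(2*x - y) has shape L^2 M (L != M), so D-series; mu = 5 gives D_5.

D_5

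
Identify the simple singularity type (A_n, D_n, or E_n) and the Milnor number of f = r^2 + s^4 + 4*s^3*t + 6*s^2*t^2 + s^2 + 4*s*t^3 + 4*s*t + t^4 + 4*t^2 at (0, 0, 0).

The Hessian of f at 0 is [[2, 4, 0], [4, 8, 0], [0, 0, 2]] with rank 2, so corank 1. A Groebner basis of the Jacobian ideal J(f) in C{s,t,r} is {t^3, s + 2*t, r}; counting standard monomials gives mu = 3. Corank 1: A-series; mu = 3 gives A_3.

Type A_{3}, Milnor number mu = 3.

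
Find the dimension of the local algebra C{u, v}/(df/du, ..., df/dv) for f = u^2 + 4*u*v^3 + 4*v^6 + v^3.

2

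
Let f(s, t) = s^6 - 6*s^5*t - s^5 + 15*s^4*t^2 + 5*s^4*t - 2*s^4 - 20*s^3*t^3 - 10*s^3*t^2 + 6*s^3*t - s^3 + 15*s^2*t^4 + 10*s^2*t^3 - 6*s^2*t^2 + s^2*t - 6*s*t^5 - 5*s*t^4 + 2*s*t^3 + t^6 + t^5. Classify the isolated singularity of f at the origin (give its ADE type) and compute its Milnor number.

The Hessian of f at 0 has rank 0. Corank 2; j^3 = -s^2*(s - t) has shape L^2 M (L != M), so D-series; mu = 7 gives D_7.

Type D7, Milnor number mu = 7.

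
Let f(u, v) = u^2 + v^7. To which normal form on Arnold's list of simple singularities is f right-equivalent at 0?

The Hessian of f at 0 has rank 1. Corank 1: A-series; mu = 6 gives A_6.

A6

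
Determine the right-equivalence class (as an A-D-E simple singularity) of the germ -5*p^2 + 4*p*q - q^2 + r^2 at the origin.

A_1

The Hessian of f at 0 has rank 3. Corank 0: nondegenerate Morse point, so A_1.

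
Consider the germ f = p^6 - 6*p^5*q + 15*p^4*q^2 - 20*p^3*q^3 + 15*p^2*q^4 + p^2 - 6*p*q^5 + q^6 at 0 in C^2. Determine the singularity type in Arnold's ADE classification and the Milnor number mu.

Type A5, Milnor number mu = 5.

The Hessian of f at 0 is [[2, 0], [0, 0]] with rank 1, so corank 1. A Groebner basis of the Jacobian ideal J(f) in C{p,q} is {q^5, p}; counting standard monomials gives mu = 5. Corank 1: A-series; mu = 5 gives A_5.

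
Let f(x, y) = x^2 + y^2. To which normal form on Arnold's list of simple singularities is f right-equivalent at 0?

A_1

The Hessian of f at 0 has rank 2. Corank 0: nondegenerate Morse point, so A_1.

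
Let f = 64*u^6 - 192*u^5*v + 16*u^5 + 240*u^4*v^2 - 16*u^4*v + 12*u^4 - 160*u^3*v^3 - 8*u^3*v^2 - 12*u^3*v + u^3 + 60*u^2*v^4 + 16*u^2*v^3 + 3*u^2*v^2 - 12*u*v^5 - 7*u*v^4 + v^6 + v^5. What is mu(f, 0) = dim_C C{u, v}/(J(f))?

8

The Hessian of f at 0 is [[0, 0], [0, 0]] with rank 0, so corank 2. A Groebner basis of the Jacobian ideal J(f) in C{u,v} is {u^2/16 + u*v^3 + u*v^2/8, u^2/2 + u*v^2 + v^4, u^3, u^2*v - u^2/8 - u*v^2/4}; counting standard monomials gives mu = 8. Corank 2; j^3 = u^3 is a perfect cube, so E-series; the 5-jet and mu = 8 give E_8.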